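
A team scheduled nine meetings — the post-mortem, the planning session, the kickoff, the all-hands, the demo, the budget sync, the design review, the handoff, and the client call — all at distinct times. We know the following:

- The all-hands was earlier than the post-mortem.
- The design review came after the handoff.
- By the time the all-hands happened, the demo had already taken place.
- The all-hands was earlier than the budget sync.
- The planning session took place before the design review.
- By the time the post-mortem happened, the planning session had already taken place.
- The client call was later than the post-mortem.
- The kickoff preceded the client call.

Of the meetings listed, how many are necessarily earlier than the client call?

5

Directly stated before the client call: the kickoff and the post-mortem.
The all-hands reaches the client call via the all-hands → the post-mortem → the client call.
The demo reaches the client call via the demo → the all-hands → the post-mortem → the client call.
The planning session reaches the client call via the planning session → the post-mortem → the client call.
No chain forces the budget sync (or any of the others) ahead of the client call.
That's the all-hands, the demo, the kickoff, the planning session, and the post-mortem — 5 in all.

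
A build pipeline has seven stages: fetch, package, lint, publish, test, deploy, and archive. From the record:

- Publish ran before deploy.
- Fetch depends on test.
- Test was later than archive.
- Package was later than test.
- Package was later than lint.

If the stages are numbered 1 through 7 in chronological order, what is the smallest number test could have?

2

Archive must come before test — 1 forced predecessor.
Nothing else is forced ahead of test, so its earliest slot is position 1 + 1 = 2.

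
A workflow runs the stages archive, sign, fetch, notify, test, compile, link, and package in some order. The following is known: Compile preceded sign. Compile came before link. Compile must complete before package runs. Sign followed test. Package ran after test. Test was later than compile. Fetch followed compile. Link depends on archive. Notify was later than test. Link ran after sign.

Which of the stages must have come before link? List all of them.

Directly stated before link: archive, compile, and sign.
Test reaches link via test → sign → link.
No chain forces package (or any of the others) ahead of link.

archive, compile, sign, test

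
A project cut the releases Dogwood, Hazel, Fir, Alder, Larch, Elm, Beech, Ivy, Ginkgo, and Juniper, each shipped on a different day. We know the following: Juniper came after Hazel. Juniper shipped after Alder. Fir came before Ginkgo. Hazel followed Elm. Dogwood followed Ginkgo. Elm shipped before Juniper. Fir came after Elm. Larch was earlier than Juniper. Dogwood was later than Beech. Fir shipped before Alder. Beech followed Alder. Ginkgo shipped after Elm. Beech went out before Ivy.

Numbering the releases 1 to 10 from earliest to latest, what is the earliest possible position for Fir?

Elm must come before Fir — 1 forced predecessor.
Nothing else is forced ahead of Fir, so its earliest slot is position 1 + 1 = 2.

2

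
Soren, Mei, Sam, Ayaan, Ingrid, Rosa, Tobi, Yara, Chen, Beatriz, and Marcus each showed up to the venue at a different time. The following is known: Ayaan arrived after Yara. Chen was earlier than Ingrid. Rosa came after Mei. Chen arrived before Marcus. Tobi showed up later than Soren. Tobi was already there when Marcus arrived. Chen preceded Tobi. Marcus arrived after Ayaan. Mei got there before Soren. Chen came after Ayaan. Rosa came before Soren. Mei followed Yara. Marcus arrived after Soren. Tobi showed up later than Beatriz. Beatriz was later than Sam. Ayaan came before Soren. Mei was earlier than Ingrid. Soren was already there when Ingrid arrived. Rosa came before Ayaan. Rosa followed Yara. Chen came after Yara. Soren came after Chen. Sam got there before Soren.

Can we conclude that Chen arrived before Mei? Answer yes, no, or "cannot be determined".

no

Tracing the constraints gives Mei → Rosa → Ayaan → Chen, so Mei must come before Chen.
That means Chen cannot be before Mei.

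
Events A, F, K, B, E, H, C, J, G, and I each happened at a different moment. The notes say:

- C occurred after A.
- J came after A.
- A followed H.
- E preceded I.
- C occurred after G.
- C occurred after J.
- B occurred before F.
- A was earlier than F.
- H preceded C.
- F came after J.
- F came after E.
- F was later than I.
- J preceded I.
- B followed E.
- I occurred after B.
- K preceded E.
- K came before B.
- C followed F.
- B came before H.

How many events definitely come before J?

Directly stated before J: A.
B reaches J via B → H → A → J.
E reaches J via E → B → H → A → J.
H reaches J via H → A → J.
Likewise K reaches J by chaining the stated constraints.
That's A, B, E, H, and K — 5 in all.

5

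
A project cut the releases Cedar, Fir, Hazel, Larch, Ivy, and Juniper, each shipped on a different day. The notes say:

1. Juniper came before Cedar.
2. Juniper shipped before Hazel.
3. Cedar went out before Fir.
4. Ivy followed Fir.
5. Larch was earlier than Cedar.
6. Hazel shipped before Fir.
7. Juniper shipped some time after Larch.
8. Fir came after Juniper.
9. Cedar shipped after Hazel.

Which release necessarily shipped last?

Every other release has a chain of constraints placing it before Ivy, so Ivy is last.

Ivy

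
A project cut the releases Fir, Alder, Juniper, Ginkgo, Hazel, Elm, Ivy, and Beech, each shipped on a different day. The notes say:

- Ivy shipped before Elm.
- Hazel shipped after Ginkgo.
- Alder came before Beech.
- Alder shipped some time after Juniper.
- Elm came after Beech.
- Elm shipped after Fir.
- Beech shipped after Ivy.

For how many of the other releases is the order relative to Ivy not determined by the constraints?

Forced after Ivy: Beech and Elm.
That leaves Alder, Fir, Ginkgo, Hazel, and Juniper with no forced order relative to Ivy — 5.

5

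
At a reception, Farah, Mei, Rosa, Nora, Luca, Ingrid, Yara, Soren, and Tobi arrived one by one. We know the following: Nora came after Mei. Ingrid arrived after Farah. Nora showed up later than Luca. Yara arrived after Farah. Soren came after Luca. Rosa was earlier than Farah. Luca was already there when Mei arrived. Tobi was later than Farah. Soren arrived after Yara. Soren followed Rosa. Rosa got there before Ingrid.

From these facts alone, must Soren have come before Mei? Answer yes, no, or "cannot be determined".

No chain of stated constraints runs from Soren to Mei, and none runs from Mei to Soren either.
So the relative order of Soren and Mei is not fixed by the given facts.

cannot be determined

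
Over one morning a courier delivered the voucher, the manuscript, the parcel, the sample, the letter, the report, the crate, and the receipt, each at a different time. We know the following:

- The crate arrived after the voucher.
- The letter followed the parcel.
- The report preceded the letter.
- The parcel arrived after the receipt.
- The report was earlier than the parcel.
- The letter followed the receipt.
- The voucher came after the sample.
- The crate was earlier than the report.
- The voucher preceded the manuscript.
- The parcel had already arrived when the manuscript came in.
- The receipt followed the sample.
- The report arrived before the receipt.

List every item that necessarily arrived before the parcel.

Directly stated before the parcel: the receipt and the report.
The crate reaches the parcel via the crate → the report → the parcel.
The sample reaches the parcel via the sample → the receipt → the parcel.
The voucher reaches the parcel via the voucher → the crate → the report → the parcel.

the crate, the receipt, the report, the sample, the voucher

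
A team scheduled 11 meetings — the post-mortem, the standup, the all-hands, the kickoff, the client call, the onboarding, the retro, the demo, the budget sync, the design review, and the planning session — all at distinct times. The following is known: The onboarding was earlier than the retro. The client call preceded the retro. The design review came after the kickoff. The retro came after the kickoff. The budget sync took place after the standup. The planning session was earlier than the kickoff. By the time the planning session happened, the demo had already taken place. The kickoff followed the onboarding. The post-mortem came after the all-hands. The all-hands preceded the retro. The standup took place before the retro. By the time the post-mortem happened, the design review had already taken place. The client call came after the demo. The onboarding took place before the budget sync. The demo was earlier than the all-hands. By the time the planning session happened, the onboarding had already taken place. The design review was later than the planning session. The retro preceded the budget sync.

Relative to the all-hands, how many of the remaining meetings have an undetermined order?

Forced before the all-hands: the demo; forced after the all-hands: the budget sync, the post-mortem, and the retro.
That leaves the client call, the design review, the kickoff, the onboarding, the planning session, and the standup with no forced order relative to the all-hands — 6.

6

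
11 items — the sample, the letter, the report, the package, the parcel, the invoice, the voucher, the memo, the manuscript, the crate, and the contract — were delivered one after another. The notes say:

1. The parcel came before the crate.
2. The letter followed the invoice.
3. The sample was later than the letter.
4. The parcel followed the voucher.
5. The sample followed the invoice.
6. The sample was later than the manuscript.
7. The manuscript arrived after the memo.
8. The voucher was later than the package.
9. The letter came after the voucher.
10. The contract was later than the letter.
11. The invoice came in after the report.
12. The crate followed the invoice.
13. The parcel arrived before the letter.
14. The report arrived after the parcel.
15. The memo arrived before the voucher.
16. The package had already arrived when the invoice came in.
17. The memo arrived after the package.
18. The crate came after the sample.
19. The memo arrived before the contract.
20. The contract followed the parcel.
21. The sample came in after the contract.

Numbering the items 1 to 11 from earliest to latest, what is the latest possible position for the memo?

The memo must come before the contract, the crate, the invoice, the letter, the manuscript, the parcel, the report, the sample, and the voucher — 9 items forced after it.
Everything else can be placed before the memo in some valid order, so the memo can sit as late as position 11 − 9 = 2.

2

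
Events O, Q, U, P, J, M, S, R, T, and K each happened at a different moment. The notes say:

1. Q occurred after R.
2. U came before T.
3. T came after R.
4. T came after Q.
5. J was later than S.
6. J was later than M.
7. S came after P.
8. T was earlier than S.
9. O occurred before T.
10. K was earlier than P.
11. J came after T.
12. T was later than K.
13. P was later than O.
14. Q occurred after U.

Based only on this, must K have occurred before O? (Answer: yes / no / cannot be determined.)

No chain of stated constraints runs from K to O, and none runs from O to K either.
So the relative order of K and O is not fixed by the given facts.

cannot be determined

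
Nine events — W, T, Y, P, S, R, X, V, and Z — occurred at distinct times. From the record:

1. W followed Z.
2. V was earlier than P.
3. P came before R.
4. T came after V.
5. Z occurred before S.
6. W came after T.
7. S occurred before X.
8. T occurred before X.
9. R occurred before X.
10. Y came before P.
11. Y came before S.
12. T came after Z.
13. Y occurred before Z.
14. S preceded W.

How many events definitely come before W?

5

Directly stated before W: S, T, and Z.
V reaches W via V → T → W.
Y reaches W via Y → S → W.
No chain forces X (or any of the others) ahead of W.
That's S, T, V, Y, and Z — 5 in all.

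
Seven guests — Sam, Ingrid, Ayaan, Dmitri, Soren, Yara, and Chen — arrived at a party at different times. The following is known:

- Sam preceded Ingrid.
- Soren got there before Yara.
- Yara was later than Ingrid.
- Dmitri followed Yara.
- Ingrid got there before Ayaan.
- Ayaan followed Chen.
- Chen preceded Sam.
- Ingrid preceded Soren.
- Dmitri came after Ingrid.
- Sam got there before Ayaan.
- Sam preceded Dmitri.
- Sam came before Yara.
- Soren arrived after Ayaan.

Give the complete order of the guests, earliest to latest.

The constraints fix every adjacent pair, so only one ordering works:
Chen → Sam → Ingrid → Ayaan → Soren → Yara → Dmitri.

Chen, Sam, Ingrid, Ayaan, Soren, Yara, Dmitri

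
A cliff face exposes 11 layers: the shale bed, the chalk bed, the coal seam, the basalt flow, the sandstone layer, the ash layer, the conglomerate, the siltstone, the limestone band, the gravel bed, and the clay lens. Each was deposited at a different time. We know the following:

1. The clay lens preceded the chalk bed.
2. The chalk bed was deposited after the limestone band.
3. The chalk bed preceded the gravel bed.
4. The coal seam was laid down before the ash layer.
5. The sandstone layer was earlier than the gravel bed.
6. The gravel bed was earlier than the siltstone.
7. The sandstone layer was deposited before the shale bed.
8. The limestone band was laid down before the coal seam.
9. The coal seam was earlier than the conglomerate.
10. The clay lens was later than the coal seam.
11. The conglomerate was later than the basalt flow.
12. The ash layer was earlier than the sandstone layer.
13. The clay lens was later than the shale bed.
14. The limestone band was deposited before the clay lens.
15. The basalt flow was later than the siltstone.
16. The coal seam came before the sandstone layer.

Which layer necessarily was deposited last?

Every other layer has a chain of constraints placing it before the conglomerate, so the conglomerate is last.

the conglomerate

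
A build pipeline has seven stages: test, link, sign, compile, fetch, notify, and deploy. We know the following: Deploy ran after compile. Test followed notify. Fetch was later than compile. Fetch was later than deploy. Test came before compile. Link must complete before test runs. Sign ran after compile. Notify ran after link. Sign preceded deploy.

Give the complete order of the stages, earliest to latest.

link, notify, test, compile, sign, deploy, fetch

The constraints fix every adjacent pair, so only one ordering works:
link → notify → test → compile → sign → deploy → fetch.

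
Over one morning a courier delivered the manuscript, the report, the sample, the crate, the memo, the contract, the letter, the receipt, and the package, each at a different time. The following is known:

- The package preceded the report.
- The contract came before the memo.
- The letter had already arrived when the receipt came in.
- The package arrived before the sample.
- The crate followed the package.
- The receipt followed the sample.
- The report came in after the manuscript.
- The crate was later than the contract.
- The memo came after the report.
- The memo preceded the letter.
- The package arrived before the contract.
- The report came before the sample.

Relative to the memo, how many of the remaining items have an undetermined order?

Forced before the memo: the contract, the manuscript, the package, and the report; forced after the memo: the letter and the receipt.
That leaves the crate and the sample with no forced order relative to the memo — 2.

2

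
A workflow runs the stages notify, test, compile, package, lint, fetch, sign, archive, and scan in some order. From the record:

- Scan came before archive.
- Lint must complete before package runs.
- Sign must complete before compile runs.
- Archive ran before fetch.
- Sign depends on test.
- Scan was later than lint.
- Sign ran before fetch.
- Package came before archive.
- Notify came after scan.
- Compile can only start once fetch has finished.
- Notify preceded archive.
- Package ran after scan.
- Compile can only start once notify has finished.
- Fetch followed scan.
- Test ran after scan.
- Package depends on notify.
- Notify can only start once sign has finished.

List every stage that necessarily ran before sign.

lint, scan, test

Directly stated before sign: test.
Lint reaches sign via lint → scan → test → sign.
Scan reaches sign via scan → test → sign.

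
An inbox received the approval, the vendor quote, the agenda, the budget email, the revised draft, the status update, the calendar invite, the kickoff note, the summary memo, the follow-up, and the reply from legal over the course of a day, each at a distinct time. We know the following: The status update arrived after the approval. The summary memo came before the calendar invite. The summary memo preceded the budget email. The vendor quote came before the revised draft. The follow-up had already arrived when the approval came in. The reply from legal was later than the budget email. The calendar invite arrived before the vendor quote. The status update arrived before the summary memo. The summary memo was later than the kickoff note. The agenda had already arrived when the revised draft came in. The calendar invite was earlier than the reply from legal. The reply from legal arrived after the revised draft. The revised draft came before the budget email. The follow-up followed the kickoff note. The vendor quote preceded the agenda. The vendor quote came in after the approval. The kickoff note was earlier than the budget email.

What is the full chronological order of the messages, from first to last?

The constraints fix every adjacent pair, so only one ordering works:
the kickoff note → the follow-up → the approval → the status update → the summary memo → the calendar invite → the vendor quote → the agenda → the revised draft → the budget email → the reply from legal.

the kickoff note, the follow-up, the approval, the status update, the summary memo, the calendar invite, the vendor quote, the agenda, the revised draft, the budget email, the reply from legal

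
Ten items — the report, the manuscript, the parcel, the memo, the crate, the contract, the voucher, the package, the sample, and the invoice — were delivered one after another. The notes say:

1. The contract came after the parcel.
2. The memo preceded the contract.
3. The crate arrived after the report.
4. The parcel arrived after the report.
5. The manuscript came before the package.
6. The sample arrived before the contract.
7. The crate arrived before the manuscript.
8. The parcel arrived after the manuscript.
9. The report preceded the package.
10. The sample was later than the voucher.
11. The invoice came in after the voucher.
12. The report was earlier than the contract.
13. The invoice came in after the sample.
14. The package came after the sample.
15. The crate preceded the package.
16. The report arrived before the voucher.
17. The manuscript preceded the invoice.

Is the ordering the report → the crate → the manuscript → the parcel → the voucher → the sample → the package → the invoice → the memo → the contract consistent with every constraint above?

yes

Check each stated constraint against the proposed order — e.g. the parcel is ahead of the contract; the report is ahead of the contract. Every pair is in the required order; nothing is violated.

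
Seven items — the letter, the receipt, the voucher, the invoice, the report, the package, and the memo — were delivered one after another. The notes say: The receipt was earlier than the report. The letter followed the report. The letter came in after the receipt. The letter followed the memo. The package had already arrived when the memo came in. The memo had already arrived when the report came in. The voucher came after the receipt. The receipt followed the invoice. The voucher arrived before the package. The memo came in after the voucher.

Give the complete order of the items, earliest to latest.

The constraints fix every adjacent pair, so only one ordering works:
the invoice → the receipt → the voucher → the package → the memo → the report → the letter.

the invoice, the receipt, the voucher, the package, the memo, the report, the letter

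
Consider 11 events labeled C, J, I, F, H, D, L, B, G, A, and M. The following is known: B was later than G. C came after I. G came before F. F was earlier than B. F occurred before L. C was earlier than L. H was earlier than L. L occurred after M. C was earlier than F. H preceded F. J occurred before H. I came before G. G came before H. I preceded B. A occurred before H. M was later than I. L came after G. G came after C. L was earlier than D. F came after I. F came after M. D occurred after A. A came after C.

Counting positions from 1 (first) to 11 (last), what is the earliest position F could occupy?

A, C, G, H, I, J, and M must all come before F — 7 forced predecessors.
Nothing else is forced ahead of F, so its earliest slot is position 7 + 1 = 8.

8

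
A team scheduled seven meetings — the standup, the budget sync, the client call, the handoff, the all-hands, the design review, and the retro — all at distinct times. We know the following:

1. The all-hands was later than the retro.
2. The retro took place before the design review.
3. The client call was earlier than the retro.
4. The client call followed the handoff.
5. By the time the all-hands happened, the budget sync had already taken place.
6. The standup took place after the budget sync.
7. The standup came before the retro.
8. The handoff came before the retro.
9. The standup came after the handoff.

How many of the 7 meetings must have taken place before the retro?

4

Directly stated before the retro: the client call, the handoff, and the standup.
The budget sync reaches the retro via the budget sync → the standup → the retro.
No chain forces the all-hands (or any of the others) ahead of the retro.
That's the budget sync, the client call, the handoff, and the standup — 4 in all.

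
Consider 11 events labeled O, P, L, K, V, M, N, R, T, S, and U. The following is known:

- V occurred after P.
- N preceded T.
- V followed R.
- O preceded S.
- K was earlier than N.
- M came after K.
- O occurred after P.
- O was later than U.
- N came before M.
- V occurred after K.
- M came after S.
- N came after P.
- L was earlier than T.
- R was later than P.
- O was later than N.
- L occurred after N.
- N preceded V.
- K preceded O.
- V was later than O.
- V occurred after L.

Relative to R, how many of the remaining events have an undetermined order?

8

Forced before R: P; forced after R: V.
That leaves K, L, M, N, O, S, T, and U with no forced order relative to R — 8.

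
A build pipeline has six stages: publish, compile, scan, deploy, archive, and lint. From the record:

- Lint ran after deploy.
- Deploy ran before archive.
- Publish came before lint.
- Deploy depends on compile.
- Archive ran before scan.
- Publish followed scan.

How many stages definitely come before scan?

3

Directly stated before scan: archive.
Compile reaches scan via compile → deploy → archive → scan.
Deploy reaches scan via deploy → archive → scan.
That's archive, compile, and deploy — 3 in all.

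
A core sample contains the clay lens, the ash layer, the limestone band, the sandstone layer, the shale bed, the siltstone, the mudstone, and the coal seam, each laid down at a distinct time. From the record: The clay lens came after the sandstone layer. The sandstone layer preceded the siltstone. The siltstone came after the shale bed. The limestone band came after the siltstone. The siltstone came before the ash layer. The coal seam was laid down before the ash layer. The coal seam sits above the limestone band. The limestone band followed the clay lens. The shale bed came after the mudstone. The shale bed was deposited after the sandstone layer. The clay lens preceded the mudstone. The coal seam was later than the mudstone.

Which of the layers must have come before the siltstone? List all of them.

the clay lens, the mudstone, the sandstone layer, the shale bed

Directly stated before the siltstone: the sandstone layer and the shale bed.
The clay lens reaches the siltstone via the clay lens → the mudstone → the shale bed → the siltstone.
The mudstone reaches the siltstone via the mudstone → the shale bed → the siltstone.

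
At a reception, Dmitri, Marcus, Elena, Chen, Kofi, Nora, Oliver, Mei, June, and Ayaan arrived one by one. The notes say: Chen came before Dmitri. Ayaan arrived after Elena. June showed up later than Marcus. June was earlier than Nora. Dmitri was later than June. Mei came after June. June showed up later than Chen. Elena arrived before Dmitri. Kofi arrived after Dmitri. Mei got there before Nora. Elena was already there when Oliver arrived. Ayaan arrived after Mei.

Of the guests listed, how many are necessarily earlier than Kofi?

5

Directly stated before Kofi: Dmitri.
Chen reaches Kofi via Chen → Dmitri → Kofi.
Elena reaches Kofi via Elena → Dmitri → Kofi.
June reaches Kofi via June → Dmitri → Kofi.
Likewise Marcus reaches Kofi by chaining the stated constraints.
No chain forces Oliver (or any of the others) ahead of Kofi.
That's Chen, Dmitri, Elena, June, and Marcus — 5 in all.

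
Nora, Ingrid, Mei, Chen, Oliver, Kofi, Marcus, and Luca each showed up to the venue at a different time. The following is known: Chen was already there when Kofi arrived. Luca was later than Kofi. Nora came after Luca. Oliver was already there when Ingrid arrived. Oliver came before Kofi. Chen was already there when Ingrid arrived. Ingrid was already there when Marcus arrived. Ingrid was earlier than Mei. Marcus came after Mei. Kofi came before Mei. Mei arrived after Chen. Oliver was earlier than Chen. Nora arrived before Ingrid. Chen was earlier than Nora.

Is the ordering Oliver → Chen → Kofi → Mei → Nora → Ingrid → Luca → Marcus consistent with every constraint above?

no

The constraints require Ingrid before Mei, but in the proposed sequence Mei appears ahead of Ingrid. That one violation is enough.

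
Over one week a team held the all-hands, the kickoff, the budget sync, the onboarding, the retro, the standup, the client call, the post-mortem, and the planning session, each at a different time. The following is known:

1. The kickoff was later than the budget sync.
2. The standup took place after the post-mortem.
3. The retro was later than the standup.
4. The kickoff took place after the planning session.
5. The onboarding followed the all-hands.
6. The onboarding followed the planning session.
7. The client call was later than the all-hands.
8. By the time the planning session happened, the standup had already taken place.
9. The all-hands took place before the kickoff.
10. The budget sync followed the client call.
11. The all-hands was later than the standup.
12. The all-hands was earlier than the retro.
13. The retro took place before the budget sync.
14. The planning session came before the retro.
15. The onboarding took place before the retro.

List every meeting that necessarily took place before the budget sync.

Directly stated before the budget sync: the client call and the retro.
The all-hands reaches the budget sync via the all-hands → the retro → the budget sync.
The onboarding reaches the budget sync via the onboarding → the retro → the budget sync.
The planning session reaches the budget sync via the planning session → the retro → the budget sync.
Likewise the post-mortem and the standup each reach the budget sync by chaining the stated constraints.

the all-hands, the client call, the onboarding, the planning session, the post-mortem, the retro, the standup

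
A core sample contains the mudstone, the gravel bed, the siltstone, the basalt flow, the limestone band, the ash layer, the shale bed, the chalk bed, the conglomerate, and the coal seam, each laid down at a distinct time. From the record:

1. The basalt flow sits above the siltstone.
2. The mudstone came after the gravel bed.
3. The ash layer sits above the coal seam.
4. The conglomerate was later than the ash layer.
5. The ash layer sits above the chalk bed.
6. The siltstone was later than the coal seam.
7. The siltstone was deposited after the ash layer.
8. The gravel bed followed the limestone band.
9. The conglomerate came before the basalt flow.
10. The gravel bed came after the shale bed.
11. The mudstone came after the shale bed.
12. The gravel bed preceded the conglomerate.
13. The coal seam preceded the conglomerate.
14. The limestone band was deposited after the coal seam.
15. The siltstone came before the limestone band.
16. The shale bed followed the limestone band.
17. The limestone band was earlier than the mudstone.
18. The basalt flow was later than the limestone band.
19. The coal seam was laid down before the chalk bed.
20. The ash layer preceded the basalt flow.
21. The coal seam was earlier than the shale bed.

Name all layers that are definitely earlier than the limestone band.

the ash layer, the chalk bed, the coal seam, the siltstone

Directly stated before the limestone band: the coal seam and the siltstone.
The ash layer reaches the limestone band via the ash layer → the siltstone → the limestone band.
The chalk bed reaches the limestone band via the chalk bed → the ash layer → the siltstone → the limestone band.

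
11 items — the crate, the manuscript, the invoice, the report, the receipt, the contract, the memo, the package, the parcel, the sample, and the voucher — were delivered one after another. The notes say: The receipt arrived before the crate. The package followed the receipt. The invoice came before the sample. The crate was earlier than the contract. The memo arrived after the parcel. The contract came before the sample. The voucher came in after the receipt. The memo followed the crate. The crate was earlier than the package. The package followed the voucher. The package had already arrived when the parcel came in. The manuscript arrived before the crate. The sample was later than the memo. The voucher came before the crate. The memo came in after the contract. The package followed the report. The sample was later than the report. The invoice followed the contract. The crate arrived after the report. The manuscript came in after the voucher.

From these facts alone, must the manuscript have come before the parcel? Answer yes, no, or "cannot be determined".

Chain the constraints: the manuscript → the crate → the package → the parcel. Each link is directly stated, so the manuscript comes before the parcel.

yes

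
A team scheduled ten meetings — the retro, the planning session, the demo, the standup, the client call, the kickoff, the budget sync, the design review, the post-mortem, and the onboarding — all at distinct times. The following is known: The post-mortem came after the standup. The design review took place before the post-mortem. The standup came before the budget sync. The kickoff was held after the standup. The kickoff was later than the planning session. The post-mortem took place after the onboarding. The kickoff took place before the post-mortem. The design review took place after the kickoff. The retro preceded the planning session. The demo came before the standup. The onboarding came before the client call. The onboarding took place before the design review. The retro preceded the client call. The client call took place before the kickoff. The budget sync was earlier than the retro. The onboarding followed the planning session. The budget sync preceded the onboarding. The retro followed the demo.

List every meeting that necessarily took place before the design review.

Directly stated before the design review: the kickoff and the onboarding.
The budget sync reaches the design review via the budget sync → the onboarding → the design review.
The client call reaches the design review via the client call → the kickoff → the design review.
The demo reaches the design review via the demo → the standup → the kickoff → the design review.
Likewise the planning session, the retro, and the standup each reach the design review by chaining the stated constraints.

the budget sync, the client call, the demo, the kickoff, the onboarding, the planning session, the retro, the standup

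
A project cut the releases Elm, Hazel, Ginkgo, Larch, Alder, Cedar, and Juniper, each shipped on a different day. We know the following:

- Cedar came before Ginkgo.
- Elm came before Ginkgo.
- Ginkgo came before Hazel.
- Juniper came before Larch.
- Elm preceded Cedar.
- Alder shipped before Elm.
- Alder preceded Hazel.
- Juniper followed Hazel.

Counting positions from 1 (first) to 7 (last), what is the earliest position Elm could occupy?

Alder must come before Elm — 1 forced predecessor.
Nothing else is forced ahead of Elm, so its earliest slot is position 1 + 1 = 2.

2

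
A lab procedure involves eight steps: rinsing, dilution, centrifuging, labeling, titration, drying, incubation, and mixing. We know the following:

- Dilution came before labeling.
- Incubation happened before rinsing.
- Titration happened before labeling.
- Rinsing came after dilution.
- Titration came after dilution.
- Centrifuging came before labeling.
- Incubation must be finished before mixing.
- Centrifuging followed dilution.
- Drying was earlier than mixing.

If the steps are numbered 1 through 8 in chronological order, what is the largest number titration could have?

Titration must come before labeling — 1 step forced after it.
Everything else can be placed before titration in some valid order, so titration can sit as late as position 8 − 1 = 7.

7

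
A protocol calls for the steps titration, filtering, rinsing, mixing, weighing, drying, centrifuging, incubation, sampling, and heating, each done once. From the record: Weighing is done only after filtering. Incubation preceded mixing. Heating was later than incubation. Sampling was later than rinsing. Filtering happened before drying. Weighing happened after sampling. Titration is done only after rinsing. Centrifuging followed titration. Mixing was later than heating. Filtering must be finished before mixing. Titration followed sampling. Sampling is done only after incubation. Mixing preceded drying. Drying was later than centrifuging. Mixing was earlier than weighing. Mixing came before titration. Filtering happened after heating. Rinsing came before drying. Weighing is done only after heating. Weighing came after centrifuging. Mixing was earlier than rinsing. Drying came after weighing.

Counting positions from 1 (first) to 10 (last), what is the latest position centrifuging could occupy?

Centrifuging must come before drying and weighing — 2 steps forced after it.
Everything else can be placed before centrifuging in some valid order, so centrifuging can sit as late as position 10 − 2 = 8.

8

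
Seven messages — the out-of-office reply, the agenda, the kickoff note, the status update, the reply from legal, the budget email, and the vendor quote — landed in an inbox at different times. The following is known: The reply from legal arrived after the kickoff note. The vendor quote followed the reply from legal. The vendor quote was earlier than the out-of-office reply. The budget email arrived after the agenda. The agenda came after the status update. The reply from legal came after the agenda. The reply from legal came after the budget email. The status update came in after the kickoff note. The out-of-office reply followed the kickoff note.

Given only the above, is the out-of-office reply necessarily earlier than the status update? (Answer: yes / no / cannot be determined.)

no

Tracing the constraints gives the status update → the agenda → the reply from legal → the vendor quote → the out-of-office reply, so the status update must come before the out-of-office reply.
That means the out-of-office reply cannot be before the status update.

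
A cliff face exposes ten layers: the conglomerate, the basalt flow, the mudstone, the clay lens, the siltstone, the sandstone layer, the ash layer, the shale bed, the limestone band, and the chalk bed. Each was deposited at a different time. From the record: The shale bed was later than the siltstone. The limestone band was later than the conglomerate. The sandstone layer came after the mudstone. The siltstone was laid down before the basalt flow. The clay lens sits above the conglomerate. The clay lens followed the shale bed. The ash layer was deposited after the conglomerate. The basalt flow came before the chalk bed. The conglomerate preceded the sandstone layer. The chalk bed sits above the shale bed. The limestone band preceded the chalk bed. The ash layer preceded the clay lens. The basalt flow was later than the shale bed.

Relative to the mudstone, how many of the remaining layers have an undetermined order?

8

Forced after the mudstone: the sandstone layer.
That leaves the ash layer, the basalt flow, the chalk bed, the clay lens, the conglomerate, the limestone band, the shale bed, and the siltstone with no forced order relative to the mudstone — 8.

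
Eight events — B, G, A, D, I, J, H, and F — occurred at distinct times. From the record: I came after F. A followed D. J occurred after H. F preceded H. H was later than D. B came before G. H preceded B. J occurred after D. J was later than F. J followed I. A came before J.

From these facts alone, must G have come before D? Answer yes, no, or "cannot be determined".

no

Tracing the constraints gives D → H → B → G, so D must come before G.
That means G cannot be before D.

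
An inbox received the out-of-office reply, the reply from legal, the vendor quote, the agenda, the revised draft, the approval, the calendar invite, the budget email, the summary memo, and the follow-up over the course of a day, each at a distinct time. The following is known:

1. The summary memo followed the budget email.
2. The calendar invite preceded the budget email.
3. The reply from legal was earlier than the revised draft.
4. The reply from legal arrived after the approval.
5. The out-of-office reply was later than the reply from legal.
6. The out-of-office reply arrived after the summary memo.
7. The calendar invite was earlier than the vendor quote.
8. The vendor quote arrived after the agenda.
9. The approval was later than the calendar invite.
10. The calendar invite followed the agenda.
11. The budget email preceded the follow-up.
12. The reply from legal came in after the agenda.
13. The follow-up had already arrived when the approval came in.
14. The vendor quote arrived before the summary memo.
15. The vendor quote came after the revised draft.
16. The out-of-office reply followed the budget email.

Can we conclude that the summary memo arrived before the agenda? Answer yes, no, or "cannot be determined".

no

Tracing the constraints gives the agenda → the vendor quote → the summary memo, so the agenda must come before the summary memo.
That means the summary memo cannot be before the agenda.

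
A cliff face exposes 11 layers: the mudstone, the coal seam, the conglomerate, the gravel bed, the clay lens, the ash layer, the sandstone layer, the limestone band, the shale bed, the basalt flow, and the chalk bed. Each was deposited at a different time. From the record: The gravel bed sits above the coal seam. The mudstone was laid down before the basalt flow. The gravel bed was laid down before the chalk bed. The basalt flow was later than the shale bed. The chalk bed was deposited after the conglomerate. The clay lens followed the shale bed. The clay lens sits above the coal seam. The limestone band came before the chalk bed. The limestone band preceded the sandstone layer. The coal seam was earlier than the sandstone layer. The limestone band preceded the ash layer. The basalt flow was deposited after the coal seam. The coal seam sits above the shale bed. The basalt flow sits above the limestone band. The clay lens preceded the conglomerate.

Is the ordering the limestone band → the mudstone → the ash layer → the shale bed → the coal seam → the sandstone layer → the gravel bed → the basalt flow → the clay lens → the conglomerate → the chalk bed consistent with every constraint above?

Check each stated constraint against the proposed order — e.g. the limestone band is ahead of the basalt flow; the limestone band is ahead of the chalk bed. Every pair is in the required order; nothing is violated.

yes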